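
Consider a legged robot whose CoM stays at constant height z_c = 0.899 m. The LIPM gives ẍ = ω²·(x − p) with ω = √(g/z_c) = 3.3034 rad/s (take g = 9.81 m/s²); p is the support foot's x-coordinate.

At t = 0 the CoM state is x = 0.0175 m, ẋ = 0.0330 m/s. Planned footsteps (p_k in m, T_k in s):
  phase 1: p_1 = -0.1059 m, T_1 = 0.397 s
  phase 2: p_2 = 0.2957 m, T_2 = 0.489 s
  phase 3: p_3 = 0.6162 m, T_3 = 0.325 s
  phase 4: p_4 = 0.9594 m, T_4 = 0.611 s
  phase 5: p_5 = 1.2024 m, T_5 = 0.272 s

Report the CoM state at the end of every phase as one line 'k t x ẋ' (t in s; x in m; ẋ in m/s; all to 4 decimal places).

1 0.3970 0.1569 0.7673
2 0.8860 0.4939 0.8985
3 1.2110 0.7678 0.9460
4 1.8220 1.2843 1.2831
5 2.0940 1.7176 2.1141

phase 1: p=-0.1059, T=0.397, ωT=1.311450, cosh=1.990490, sinh=1.721061; start (x,ẋ)=(0.017500, 0.033000) → end (x,ẋ)=(0.156919, 0.767259)
phase 2: p=0.2957, T=0.489, ωT=1.615363, cosh=2.614265, sinh=2.415446; start (x,ẋ)=(0.156919, 0.767259) → end (x,ẋ)=(0.493910, 0.898461)
phase 3: p=0.6162, T=0.325, ωT=1.073605, cosh=1.633841, sinh=1.292067; start (x,ẋ)=(0.493910, 0.898461) → end (x,ẋ)=(0.767815, 0.945984)
phase 4: p=0.9594, T=0.611, ωT=2.018377, cosh=3.829487, sinh=3.696616; start (x,ẋ)=(0.767815, 0.945984) → end (x,ẋ)=(1.284316, 1.283113)
phase 5: p=1.2024, T=0.272, ωT=0.898525, cosh=1.431574, sinh=1.024404; start (x,ẋ)=(1.284316, 1.283113) → end (x,ẋ)=(1.717570, 2.114075)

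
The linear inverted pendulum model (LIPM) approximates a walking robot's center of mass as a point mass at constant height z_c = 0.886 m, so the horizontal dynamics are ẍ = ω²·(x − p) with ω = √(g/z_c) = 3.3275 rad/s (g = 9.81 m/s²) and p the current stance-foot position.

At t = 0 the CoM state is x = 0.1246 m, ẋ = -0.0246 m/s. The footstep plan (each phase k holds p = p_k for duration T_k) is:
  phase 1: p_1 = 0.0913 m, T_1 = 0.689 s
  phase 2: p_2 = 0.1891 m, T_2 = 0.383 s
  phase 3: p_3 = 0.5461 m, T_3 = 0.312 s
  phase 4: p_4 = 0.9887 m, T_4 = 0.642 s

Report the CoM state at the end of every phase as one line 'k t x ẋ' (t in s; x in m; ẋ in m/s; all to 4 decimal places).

1 0.6890 0.2216 0.4199
2 1.0720 0.4598 0.9880
3 1.3840 0.7757 1.2155
4 2.0260 1.5993 2.2591

phase 1: p=0.0913, T=0.689, ωT=2.292647, cosh=5.001057, sinh=4.900059; start (x,ẋ)=(0.124600, -0.024600) → end (x,ẋ)=(0.221609, 0.419929)
phase 2: p=0.1891, T=0.383, ωT=1.274433, cosh=1.928130, sinh=1.648541; start (x,ẋ)=(0.221609, 0.419929) → end (x,ẋ)=(0.459827, 0.988008)
phase 3: p=0.5461, T=0.312, ωT=1.038180, cosh=1.589086, sinh=1.234987; start (x,ẋ)=(0.459827, 0.988008) → end (x,ẋ)=(0.775700, 1.215499)
phase 4: p=0.9887, T=0.642, ωT=2.136255, cosh=4.292882, sinh=4.174785; start (x,ẋ)=(0.775700, 1.215499) → end (x,ẋ)=(1.599319, 2.259082)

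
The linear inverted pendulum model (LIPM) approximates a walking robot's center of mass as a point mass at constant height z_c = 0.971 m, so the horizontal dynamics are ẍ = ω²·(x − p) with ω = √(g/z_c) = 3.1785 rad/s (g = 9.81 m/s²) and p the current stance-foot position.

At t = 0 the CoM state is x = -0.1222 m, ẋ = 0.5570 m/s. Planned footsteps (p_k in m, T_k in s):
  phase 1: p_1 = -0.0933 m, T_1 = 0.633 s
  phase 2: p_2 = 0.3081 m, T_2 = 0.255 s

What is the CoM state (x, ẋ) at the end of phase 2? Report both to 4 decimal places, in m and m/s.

phase 1: p=-0.0933, T=0.633, ωT=2.011991, cosh=3.805955, sinh=3.672233; start (x,ẋ)=(-0.122200, 0.557000) → end (x,ẋ)=(0.440230, 1.782591)
phase 2: p=0.3081, T=0.255, ωT=0.810518, cosh=1.346850, sinh=0.902222; start (x,ẋ)=(0.440230, 1.782591) → end (x,ẋ)=(0.992050, 2.779791)

x = 0.9920, ẋ = 2.7798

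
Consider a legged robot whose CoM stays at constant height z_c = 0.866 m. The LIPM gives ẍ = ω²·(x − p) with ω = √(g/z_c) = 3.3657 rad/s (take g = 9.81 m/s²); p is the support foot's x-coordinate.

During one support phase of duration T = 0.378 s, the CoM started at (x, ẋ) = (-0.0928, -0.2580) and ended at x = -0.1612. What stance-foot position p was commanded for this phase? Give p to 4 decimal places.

ωT = 3.3657·0.378 = 1.272235; cosh(ωT) = 1.924512, sinh(ωT) = 1.644307
x(T) = p + (x₀−p)·cosh(ωT) + (ẋ₀/ω)·sinh(ωT) ⇒ p·(1 − cosh) = x(T) − x₀·cosh − (ẋ₀/ω)·sinh
numerator   = -0.1612 − (-0.0928)·1.924512 − (-0.2580/3.3657)·1.644307 = 0.143440
denominator = 1 − 1.924512 = -0.924512
p = 0.143440 / -0.924512 = -0.1552

p = -0.1552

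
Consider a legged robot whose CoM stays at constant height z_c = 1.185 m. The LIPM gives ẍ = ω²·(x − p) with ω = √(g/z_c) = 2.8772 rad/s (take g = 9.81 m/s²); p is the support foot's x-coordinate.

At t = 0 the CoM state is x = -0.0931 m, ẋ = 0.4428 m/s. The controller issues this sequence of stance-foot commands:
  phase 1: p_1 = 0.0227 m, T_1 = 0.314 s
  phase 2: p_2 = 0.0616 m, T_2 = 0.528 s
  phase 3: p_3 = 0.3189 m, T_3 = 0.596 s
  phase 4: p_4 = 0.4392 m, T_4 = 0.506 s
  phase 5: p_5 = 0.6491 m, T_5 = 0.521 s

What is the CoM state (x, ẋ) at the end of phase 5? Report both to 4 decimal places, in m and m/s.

phase 1: p=0.0227, T=0.314, ωT=0.903441, cosh=1.436627, sinh=1.031454; start (x,ẋ)=(-0.093100, 0.442800) → end (x,ẋ)=(0.015079, 0.292479)
phase 2: p=0.0616, T=0.528, ωT=1.519162, cosh=2.393644, sinh=2.174749; start (x,ẋ)=(0.015079, 0.292479) → end (x,ẋ)=(0.171317, 0.408999)
phase 3: p=0.3189, T=0.596, ωT=1.714811, cosh=2.867812, sinh=2.687814; start (x,ẋ)=(0.171317, 0.408999) → end (x,ẋ)=(0.277738, 0.031619)
phase 4: p=0.4392, T=0.506, ωT=1.455863, cosh=2.260691, sinh=2.027492; start (x,ẋ)=(0.277738, 0.031619) → end (x,ẋ)=(0.096465, -0.870409)
phase 5: p=0.6491, T=0.521, ωT=1.499021, cosh=2.350327, sinh=2.126978; start (x,ẋ)=(0.096465, -0.870409) → end (x,ẋ)=(-1.293224, -5.427727)

x = -1.2932, ẋ = -5.4277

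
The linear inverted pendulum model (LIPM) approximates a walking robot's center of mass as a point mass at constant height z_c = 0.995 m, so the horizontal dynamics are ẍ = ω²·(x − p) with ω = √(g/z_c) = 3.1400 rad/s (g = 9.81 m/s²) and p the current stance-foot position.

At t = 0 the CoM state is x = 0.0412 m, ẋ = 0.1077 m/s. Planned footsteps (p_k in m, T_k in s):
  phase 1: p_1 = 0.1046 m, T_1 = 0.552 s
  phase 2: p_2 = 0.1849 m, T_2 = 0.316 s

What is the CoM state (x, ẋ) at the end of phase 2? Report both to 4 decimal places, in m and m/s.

phase 1: p=0.1046, T=0.552, ωT=1.733280, cosh=2.917945, sinh=2.741241; start (x,ẋ)=(0.041200, 0.107700) → end (x,ẋ)=(0.013625, -0.231453)
phase 2: p=0.1849, T=0.316, ωT=0.992240, cosh=1.534007, sinh=1.163262; start (x,ẋ)=(0.013625, -0.231453) → end (x,ẋ)=(-0.163582, -0.980656)

x = -0.1636, ẋ = -0.9807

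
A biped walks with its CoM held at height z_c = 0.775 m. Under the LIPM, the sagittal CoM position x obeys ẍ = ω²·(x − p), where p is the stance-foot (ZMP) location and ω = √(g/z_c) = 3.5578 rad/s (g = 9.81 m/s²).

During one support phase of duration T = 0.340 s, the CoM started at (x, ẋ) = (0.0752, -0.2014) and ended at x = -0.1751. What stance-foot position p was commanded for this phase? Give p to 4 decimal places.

p = 0.2737

ωT = 3.5578·0.340 = 1.209652; cosh(ωT) = 1.825309, sinh(ωT) = 1.527008
x(T) = p + (x₀−p)·cosh(ωT) + (ẋ₀/ω)·sinh(ωT) ⇒ p·(1 − cosh) = x(T) − x₀·cosh − (ẋ₀/ω)·sinh
numerator   = -0.1751 − (0.0752)·1.825309 − (-0.2014/3.5578)·1.527008 = -0.225922
denominator = 1 − 1.825309 = -0.825309
p = -0.225922 / -0.825309 = 0.2737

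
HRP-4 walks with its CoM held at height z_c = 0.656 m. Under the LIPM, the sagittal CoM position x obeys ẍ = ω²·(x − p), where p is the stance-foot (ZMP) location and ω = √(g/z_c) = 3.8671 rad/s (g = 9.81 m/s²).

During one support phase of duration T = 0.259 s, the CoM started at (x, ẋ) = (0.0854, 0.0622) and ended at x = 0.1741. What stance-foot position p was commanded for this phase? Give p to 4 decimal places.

ωT = 3.8671·0.259 = 1.001579; cosh(ωT) = 1.544938, sinh(ωT) = 1.177639
x(T) = p + (x₀−p)·cosh(ωT) + (ẋ₀/ω)·sinh(ωT) ⇒ p·(1 − cosh) = x(T) − x₀·cosh − (ẋ₀/ω)·sinh
numerator   = 0.1741 − (0.0854)·1.544938 − (0.0622/3.8671)·1.177639 = 0.023221
denominator = 1 − 1.544938 = -0.544938
p = 0.023221 / -0.544938 = -0.0426

p = -0.0426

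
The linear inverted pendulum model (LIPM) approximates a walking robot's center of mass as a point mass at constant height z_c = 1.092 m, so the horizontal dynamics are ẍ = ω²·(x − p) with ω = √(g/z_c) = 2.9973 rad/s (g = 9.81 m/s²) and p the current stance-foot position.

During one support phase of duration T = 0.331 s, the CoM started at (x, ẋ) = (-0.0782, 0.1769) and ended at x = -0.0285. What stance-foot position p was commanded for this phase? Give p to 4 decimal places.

ωT = 2.9973·0.331 = 0.992106; cosh(ωT) = 1.533852, sinh(ωT) = 1.163057
x(T) = p + (x₀−p)·cosh(ωT) + (ẋ₀/ω)·sinh(ωT) ⇒ p·(1 − cosh) = x(T) − x₀·cosh − (ẋ₀/ω)·sinh
numerator   = -0.0285 − (-0.0782)·1.533852 − (0.1769/2.9973)·1.163057 = 0.022804
denominator = 1 − 1.533852 = -0.533852
p = 0.022804 / -0.533852 = -0.0427

p = -0.0427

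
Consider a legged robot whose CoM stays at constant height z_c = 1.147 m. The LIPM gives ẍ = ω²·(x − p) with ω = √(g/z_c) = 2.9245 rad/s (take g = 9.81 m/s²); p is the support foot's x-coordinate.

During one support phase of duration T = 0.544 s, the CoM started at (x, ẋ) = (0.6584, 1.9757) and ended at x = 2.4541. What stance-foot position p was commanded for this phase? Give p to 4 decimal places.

p = 0.5256

ωT = 2.9245·0.544 = 1.590928; cosh(ωT) = 2.556019, sinh(ωT) = 2.352283
x(T) = p + (x₀−p)·cosh(ωT) + (ẋ₀/ω)·sinh(ωT) ⇒ p·(1 − cosh) = x(T) − x₀·cosh − (ẋ₀/ω)·sinh
numerator   = 2.4541 − (0.6584)·2.556019 − (1.9757/2.9245)·2.352283 = -0.817911
denominator = 1 − 2.556019 = -1.556019
p = -0.817911 / -1.556019 = 0.5256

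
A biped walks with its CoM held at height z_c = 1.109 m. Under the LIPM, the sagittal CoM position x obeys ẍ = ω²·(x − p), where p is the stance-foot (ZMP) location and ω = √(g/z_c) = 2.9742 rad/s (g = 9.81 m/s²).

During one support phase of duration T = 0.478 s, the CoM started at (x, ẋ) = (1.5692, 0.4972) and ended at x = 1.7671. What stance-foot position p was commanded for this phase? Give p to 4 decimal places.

p = 1.6768

ωT = 2.9742·0.478 = 1.421668; cosh(ωT) = 2.192668, sinh(ωT) = 1.951357
x(T) = p + (x₀−p)·cosh(ωT) + (ẋ₀/ω)·sinh(ωT) ⇒ p·(1 − cosh) = x(T) − x₀·cosh − (ẋ₀/ω)·sinh
numerator   = 1.7671 − (1.5692)·2.192668 − (0.4972/2.9742)·1.951357 = -1.999845
denominator = 1 − 2.192668 = -1.192668
p = -1.999845 / -1.192668 = 1.6768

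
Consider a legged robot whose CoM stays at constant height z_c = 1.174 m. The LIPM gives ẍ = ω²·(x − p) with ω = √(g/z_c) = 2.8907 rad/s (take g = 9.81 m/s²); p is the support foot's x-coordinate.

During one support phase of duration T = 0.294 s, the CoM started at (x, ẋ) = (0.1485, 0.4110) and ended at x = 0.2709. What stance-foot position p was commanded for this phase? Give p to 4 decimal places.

p = 0.1837

ωT = 2.8907·0.294 = 0.849866; cosh(ωT) = 1.383403, sinh(ωT) = 0.955930
x(T) = p + (x₀−p)·cosh(ωT) + (ẋ₀/ω)·sinh(ωT) ⇒ p·(1 − cosh) = x(T) − x₀·cosh − (ẋ₀/ω)·sinh
numerator   = 0.2709 − (0.1485)·1.383403 − (0.4110/2.8907)·0.955930 = -0.070450
denominator = 1 − 1.383403 = -0.383403
p = -0.070450 / -0.383403 = 0.1837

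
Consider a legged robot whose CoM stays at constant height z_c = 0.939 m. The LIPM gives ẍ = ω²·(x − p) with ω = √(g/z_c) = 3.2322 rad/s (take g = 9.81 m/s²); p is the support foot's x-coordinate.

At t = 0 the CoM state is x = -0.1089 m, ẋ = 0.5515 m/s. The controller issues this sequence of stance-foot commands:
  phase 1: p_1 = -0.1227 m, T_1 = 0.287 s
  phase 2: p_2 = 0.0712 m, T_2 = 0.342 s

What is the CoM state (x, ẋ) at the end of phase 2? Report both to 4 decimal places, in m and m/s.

x = 0.4403, ẋ = 1.4668

phase 1: p=-0.1227, T=0.287, ωT=0.927641, cosh=1.462012, sinh=1.066526; start (x,ẋ)=(-0.108900, 0.551500) → end (x,ẋ)=(0.079454, 0.853871)
phase 2: p=0.0712, T=0.342, ωT=1.105412, cosh=1.675772, sinh=1.344698; start (x,ẋ)=(0.079454, 0.853871) → end (x,ẋ)=(0.440269, 1.466767)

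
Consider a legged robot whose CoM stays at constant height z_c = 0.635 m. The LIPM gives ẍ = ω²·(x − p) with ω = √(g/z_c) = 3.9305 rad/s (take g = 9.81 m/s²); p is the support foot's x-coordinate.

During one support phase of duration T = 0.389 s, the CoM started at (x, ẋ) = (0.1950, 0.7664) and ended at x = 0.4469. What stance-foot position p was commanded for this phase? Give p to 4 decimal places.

ωT = 3.9305·0.389 = 1.528965; cosh(ωT) = 2.415079, sinh(ωT) = 2.198319
x(T) = p + (x₀−p)·cosh(ωT) + (ẋ₀/ω)·sinh(ωT) ⇒ p·(1 − cosh) = x(T) − x₀·cosh − (ẋ₀/ω)·sinh
numerator   = 0.4469 − (0.1950)·2.415079 − (0.7664/3.9305)·2.198319 = -0.452686
denominator = 1 − 2.415079 = -1.415079
p = -0.452686 / -1.415079 = 0.3199

p = 0.3199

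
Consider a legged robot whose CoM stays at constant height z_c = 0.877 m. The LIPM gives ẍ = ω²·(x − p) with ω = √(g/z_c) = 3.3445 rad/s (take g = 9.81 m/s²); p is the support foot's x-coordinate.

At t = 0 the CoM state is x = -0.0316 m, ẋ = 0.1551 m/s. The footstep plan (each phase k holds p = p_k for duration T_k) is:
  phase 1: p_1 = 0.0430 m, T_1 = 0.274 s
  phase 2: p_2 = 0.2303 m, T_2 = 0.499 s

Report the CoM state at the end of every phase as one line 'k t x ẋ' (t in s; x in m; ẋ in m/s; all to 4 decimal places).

1 0.2740 -0.0165 -0.0371
2 0.7730 -0.4761 -2.2140

phase 1: p=0.0430, T=0.274, ωT=0.916393, cosh=1.450107, sinh=1.050148; start (x,ẋ)=(-0.031600, 0.155100) → end (x,ẋ)=(-0.016478, -0.037100)
phase 2: p=0.2303, T=0.499, ωT=1.668905, cosh=2.747405, sinh=2.558952; start (x,ẋ)=(-0.016478, -0.037100) → end (x,ẋ)=(-0.476085, -2.213955)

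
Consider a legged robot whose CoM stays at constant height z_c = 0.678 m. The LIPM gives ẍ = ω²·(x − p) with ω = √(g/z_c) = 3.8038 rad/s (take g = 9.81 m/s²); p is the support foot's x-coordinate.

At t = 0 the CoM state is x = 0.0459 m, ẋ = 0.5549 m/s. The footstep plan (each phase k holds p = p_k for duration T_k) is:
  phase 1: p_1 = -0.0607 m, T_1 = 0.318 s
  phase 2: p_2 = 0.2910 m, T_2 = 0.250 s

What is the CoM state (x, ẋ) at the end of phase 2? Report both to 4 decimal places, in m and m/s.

phase 1: p=-0.0607, T=0.318, ωT=1.209608, cosh=1.825243, sinh=1.526929; start (x,ẋ)=(0.045900, 0.554900) → end (x,ẋ)=(0.356620, 1.631974)
phase 2: p=0.2910, T=0.250, ωT=0.950950, cosh=1.487271, sinh=1.100897; start (x,ẋ)=(0.356620, 1.631974) → end (x,ẋ)=(0.860921, 2.701976)

x = 0.8609, ẋ = 2.7020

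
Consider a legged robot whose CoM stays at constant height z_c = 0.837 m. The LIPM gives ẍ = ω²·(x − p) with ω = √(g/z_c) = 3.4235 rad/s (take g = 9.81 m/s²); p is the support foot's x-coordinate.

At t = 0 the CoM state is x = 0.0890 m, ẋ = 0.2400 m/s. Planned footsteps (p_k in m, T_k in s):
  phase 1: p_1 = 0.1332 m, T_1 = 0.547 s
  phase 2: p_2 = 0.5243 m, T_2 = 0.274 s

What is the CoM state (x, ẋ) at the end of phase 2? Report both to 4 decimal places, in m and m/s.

phase 1: p=0.1332, T=0.547, ωT=1.872655, cosh=3.329629, sinh=3.175914; start (x,ẋ)=(0.089000, 0.240000) → end (x,ẋ)=(0.208674, 0.318536)
phase 2: p=0.5243, T=0.274, ωT=0.938039, cosh=1.473180, sinh=1.081786; start (x,ẋ)=(0.208674, 0.318536) → end (x,ẋ)=(0.159979, -0.699659)

x = 0.1600, ẋ = -0.6997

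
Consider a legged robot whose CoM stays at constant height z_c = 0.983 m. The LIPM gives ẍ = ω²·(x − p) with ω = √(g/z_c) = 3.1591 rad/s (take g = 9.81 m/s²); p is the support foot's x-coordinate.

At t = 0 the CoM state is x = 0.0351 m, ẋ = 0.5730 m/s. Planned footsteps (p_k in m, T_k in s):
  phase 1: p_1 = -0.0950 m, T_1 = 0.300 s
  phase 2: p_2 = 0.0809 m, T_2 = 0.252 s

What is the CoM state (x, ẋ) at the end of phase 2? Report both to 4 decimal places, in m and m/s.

phase 1: p=-0.0950, T=0.300, ωT=0.947730, cosh=1.483733, sinh=1.096113; start (x,ẋ)=(0.035100, 0.573000) → end (x,ẋ)=(0.296848, 1.300681)
phase 2: p=0.0809, T=0.252, ωT=0.796093, cosh=1.333975, sinh=0.882888; start (x,ẋ)=(0.296848, 1.300681) → end (x,ẋ)=(0.732476, 2.337382)

x = 0.7325, ẋ = 2.3374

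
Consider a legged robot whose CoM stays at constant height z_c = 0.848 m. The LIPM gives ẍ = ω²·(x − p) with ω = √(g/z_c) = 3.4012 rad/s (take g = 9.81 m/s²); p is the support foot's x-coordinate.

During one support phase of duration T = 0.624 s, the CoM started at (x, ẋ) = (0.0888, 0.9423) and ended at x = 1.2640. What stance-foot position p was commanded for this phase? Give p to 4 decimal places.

p = 0.0780

ωT = 3.4012·0.624 = 2.122349; cosh(ωT) = 4.235239, sinh(ωT) = 4.115489
x(T) = p + (x₀−p)·cosh(ωT) + (ẋ₀/ω)·sinh(ωT) ⇒ p·(1 − cosh) = x(T) − x₀·cosh − (ẋ₀/ω)·sinh
numerator   = 1.2640 − (0.0888)·4.235239 − (0.9423/3.4012)·4.115489 = -0.252283
denominator = 1 − 4.235239 = -3.235239
p = -0.252283 / -3.235239 = 0.0780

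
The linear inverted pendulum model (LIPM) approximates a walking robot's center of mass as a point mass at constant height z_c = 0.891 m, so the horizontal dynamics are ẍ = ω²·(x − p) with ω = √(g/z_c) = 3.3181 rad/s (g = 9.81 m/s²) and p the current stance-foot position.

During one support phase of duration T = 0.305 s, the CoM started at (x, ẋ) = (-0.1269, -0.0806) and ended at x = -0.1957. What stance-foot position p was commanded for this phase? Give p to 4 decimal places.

ωT = 3.3181·0.305 = 1.012020; cosh(ωT) = 1.557319, sinh(ωT) = 1.193835
x(T) = p + (x₀−p)·cosh(ωT) + (ẋ₀/ω)·sinh(ωT) ⇒ p·(1 − cosh) = x(T) − x₀·cosh − (ẋ₀/ω)·sinh
numerator   = -0.1957 − (-0.1269)·1.557319 − (-0.0806/3.3181)·1.193835 = 0.030923
denominator = 1 − 1.557319 = -0.557319
p = 0.030923 / -0.557319 = -0.0555

p = -0.0555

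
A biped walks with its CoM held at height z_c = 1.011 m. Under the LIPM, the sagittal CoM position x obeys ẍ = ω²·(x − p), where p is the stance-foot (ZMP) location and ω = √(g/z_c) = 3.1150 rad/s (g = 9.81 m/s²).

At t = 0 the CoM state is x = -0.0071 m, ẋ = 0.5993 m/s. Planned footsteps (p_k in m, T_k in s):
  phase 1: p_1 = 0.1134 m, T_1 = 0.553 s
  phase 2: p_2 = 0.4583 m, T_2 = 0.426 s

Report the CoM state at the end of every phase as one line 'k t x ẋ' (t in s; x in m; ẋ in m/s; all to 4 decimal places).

1 0.5530 0.2867 0.7140
2 0.9790 0.5138 0.5039

phase 1: p=0.1134, T=0.553, ωT=1.722595, cosh=2.888821, sinh=2.710219; start (x,ẋ)=(-0.007100, 0.599300) → end (x,ẋ)=(0.286721, 0.713969)
phase 2: p=0.4583, T=0.426, ωT=1.326990, cosh=2.017477, sinh=1.752203; start (x,ẋ)=(0.286721, 0.713969) → end (x,ẋ)=(0.513754, 0.503917)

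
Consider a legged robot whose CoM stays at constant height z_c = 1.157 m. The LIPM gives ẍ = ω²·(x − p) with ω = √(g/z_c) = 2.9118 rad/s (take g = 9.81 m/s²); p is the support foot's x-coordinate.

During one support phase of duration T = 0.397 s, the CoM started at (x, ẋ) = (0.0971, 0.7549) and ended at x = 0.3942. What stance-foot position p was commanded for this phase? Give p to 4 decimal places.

p = 0.1962

ωT = 2.9118·0.397 = 1.155985; cosh(ωT) = 1.745949, sinh(ωT) = 1.431201
x(T) = p + (x₀−p)·cosh(ωT) + (ẋ₀/ω)·sinh(ωT) ⇒ p·(1 − cosh) = x(T) − x₀·cosh − (ẋ₀/ω)·sinh
numerator   = 0.3942 − (0.0971)·1.745949 − (0.7549/2.9118)·1.431201 = -0.146378
denominator = 1 − 1.745949 = -0.745949
p = -0.146378 / -0.745949 = 0.1962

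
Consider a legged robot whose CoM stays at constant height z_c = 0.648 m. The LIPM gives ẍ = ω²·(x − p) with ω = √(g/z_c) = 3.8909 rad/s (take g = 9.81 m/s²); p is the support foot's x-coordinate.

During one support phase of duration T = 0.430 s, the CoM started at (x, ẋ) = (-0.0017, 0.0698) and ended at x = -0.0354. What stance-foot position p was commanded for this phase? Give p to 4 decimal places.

p = 0.0437

ωT = 3.8909·0.430 = 1.673087; cosh(ωT) = 2.758129, sinh(ωT) = 2.570462
x(T) = p + (x₀−p)·cosh(ωT) + (ẋ₀/ω)·sinh(ωT) ⇒ p·(1 − cosh) = x(T) − x₀·cosh − (ẋ₀/ω)·sinh
numerator   = -0.0354 − (-0.0017)·2.758129 − (0.0698/3.8909)·2.570462 = -0.076823
denominator = 1 − 2.758129 = -1.758129
p = -0.076823 / -1.758129 = 0.0437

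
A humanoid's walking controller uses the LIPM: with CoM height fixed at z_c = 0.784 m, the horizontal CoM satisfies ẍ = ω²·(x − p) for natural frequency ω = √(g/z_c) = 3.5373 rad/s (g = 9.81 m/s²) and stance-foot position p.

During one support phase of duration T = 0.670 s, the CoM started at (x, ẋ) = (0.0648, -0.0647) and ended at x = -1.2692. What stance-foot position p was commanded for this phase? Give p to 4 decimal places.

p = 0.3462

ωT = 3.5373·0.670 = 2.369991; cosh(ωT) = 5.395389, sinh(ωT) = 5.301907
x(T) = p + (x₀−p)·cosh(ωT) + (ẋ₀/ω)·sinh(ωT) ⇒ p·(1 − cosh) = x(T) − x₀·cosh − (ẋ₀/ω)·sinh
numerator   = -1.2692 − (0.0648)·5.395389 − (-0.0647/3.5373)·5.301907 = -1.521845
denominator = 1 − 5.395389 = -4.395389
p = -1.521845 / -4.395389 = 0.3462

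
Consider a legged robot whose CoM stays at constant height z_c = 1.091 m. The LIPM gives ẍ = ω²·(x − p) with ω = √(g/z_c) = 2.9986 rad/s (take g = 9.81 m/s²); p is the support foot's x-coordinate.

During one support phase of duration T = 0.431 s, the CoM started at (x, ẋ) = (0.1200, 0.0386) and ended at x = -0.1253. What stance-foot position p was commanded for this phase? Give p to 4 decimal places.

ωT = 2.9986·0.431 = 1.292397; cosh(ωT) = 1.958058, sinh(ωT) = 1.683446
x(T) = p + (x₀−p)·cosh(ωT) + (ẋ₀/ω)·sinh(ωT) ⇒ p·(1 − cosh) = x(T) − x₀·cosh − (ẋ₀/ω)·sinh
numerator   = -0.1253 − (0.1200)·1.958058 − (0.0386/2.9986)·1.683446 = -0.381937
denominator = 1 − 1.958058 = -0.958058
p = -0.381937 / -0.958058 = 0.3987

p = 0.3987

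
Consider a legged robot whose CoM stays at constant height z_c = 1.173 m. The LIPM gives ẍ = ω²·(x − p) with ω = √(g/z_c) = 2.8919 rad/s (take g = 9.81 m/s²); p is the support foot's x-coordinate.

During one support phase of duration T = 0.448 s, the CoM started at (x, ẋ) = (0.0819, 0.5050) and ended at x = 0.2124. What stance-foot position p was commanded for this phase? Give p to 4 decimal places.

p = 0.2527

ωT = 2.8919·0.448 = 1.295571; cosh(ωT) = 1.963412, sinh(ωT) = 1.689670
x(T) = p + (x₀−p)·cosh(ωT) + (ẋ₀/ω)·sinh(ωT) ⇒ p·(1 − cosh) = x(T) − x₀·cosh − (ẋ₀/ω)·sinh
numerator   = 0.2124 − (0.0819)·1.963412 − (0.5050/2.8919)·1.689670 = -0.243463
denominator = 1 − 1.963412 = -0.963412
p = -0.243463 / -0.963412 = 0.2527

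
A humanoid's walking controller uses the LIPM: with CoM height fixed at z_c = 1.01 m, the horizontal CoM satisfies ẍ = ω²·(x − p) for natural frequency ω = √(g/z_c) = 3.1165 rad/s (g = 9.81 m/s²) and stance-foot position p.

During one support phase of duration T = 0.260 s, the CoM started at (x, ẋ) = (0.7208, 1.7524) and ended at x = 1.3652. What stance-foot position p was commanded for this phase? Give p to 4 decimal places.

ωT = 3.1165·0.260 = 0.810290; cosh(ωT) = 1.346645, sinh(ωT) = 0.901915
x(T) = p + (x₀−p)·cosh(ωT) + (ẋ₀/ω)·sinh(ωT) ⇒ p·(1 − cosh) = x(T) − x₀·cosh − (ẋ₀/ω)·sinh
numerator   = 1.3652 − (0.7208)·1.346645 − (1.7524/3.1165)·0.901915 = -0.112606
denominator = 1 − 1.346645 = -0.346645
p = -0.112606 / -0.346645 = 0.3248

p = 0.3248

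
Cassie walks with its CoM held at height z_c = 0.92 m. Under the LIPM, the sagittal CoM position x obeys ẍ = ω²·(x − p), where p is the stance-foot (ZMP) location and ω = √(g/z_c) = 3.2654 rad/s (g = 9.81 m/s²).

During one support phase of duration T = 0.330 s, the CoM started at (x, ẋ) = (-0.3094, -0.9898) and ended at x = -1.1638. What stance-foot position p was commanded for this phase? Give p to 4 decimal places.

ωT = 3.2654·0.330 = 1.077582; cosh(ωT) = 1.638993, sinh(ωT) = 1.298575
x(T) = p + (x₀−p)·cosh(ωT) + (ẋ₀/ω)·sinh(ωT) ⇒ p·(1 − cosh) = x(T) − x₀·cosh − (ẋ₀/ω)·sinh
numerator   = -1.1638 − (-0.3094)·1.638993 − (-0.9898/3.2654)·1.298575 = -0.263075
denominator = 1 − 1.638993 = -0.638993
p = -0.263075 / -0.638993 = 0.4117

p = 0.4117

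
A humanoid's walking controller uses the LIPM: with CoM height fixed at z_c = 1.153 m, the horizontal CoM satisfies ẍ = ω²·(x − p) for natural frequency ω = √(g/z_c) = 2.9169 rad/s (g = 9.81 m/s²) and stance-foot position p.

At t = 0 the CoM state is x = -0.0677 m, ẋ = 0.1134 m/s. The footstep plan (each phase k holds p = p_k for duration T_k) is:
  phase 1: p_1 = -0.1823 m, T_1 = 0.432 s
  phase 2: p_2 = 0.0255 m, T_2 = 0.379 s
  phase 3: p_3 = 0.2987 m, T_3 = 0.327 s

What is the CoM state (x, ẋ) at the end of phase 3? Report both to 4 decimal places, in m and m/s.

x = 1.1864, ẋ = 2.9656

phase 1: p=-0.1823, T=0.432, ωT=1.260101, cosh=1.904701, sinh=1.621076; start (x,ẋ)=(-0.067700, 0.113400) → end (x,ẋ)=(0.099001, 0.757881)
phase 2: p=0.0255, T=0.379, ωT=1.105505, cosh=1.675897, sinh=1.344853; start (x,ẋ)=(0.099001, 0.757881) → end (x,ẋ)=(0.498106, 1.558461)
phase 3: p=0.2987, T=0.327, ωT=0.953826, cosh=1.490443, sinh=1.105179; start (x,ẋ)=(0.498106, 1.558461) → end (x,ẋ)=(1.186385, 2.965620)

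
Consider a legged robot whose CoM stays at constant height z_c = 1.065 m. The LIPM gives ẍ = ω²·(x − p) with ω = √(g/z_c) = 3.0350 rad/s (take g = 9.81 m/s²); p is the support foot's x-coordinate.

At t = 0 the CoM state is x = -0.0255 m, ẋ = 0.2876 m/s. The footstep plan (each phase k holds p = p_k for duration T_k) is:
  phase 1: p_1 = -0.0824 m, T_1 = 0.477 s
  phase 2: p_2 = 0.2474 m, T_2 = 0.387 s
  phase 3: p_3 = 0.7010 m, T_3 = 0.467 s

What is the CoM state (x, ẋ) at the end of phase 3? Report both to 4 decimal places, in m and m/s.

phase 1: p=-0.0824, T=0.477, ωT=1.447695, cosh=2.244205, sinh=2.009094; start (x,ẋ)=(-0.025500, 0.287600) → end (x,ẋ)=(0.235679, 0.992387)
phase 2: p=0.2474, T=0.387, ωT=1.174545, cosh=1.772815, sinh=1.463855; start (x,ẋ)=(0.235679, 0.992387) → end (x,ẋ)=(0.705274, 1.707245)
phase 3: p=0.7010, T=0.467, ωT=1.417345, cosh=2.184254, sinh=1.941897; start (x,ẋ)=(0.705274, 1.707245) → end (x,ẋ)=(1.802690, 3.754246)

x = 1.8027, ẋ = 3.7542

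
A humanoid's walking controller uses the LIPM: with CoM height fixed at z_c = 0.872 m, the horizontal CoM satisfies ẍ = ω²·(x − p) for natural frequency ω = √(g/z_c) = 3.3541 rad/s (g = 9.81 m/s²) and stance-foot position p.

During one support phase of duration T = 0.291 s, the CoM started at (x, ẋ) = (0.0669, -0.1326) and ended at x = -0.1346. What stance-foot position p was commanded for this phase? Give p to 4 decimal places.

ωT = 3.3541·0.291 = 0.976043; cosh(ωT) = 1.515367, sinh(ωT) = 1.138567
x(T) = p + (x₀−p)·cosh(ωT) + (ẋ₀/ω)·sinh(ωT) ⇒ p·(1 − cosh) = x(T) − x₀·cosh − (ẋ₀/ω)·sinh
numerator   = -0.1346 − (0.0669)·1.515367 − (-0.1326/3.3541)·1.138567 = -0.190966
denominator = 1 − 1.515367 = -0.515367
p = -0.190966 / -0.515367 = 0.3705

p = 0.3705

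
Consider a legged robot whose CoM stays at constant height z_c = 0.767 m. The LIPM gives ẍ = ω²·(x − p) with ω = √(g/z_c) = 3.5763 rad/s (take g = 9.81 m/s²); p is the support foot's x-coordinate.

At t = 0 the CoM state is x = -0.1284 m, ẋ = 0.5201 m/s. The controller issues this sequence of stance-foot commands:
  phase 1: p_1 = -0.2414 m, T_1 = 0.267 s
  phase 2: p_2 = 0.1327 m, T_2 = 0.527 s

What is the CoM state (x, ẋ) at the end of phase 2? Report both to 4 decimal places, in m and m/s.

phase 1: p=-0.2414, T=0.267, ωT=0.954872, cosh=1.491600, sinh=1.106738; start (x,ẋ)=(-0.128400, 0.520100) → end (x,ẋ)=(0.088103, 1.223038)
phase 2: p=0.1327, T=0.527, ωT=1.884710, cosh=3.368159, sinh=3.216286; start (x,ẋ)=(0.088103, 1.223038) → end (x,ẋ)=(1.082411, 3.606419)

x = 1.0824, ẋ = 3.6064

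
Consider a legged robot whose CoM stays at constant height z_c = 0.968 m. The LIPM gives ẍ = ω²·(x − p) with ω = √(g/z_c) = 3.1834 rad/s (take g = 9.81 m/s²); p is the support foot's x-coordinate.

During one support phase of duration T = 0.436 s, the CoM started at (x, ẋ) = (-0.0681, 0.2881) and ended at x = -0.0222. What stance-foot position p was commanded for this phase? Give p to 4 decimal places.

p = 0.0419

ωT = 3.1834·0.436 = 1.387962; cosh(ωT) = 2.128131, sinh(ωT) = 1.878547
x(T) = p + (x₀−p)·cosh(ωT) + (ẋ₀/ω)·sinh(ωT) ⇒ p·(1 − cosh) = x(T) − x₀·cosh − (ẋ₀/ω)·sinh
numerator   = -0.0222 − (-0.0681)·2.128131 − (0.2881/3.1834)·1.878547 = -0.047284
denominator = 1 − 2.128131 = -1.128131
p = -0.047284 / -1.128131 = 0.0419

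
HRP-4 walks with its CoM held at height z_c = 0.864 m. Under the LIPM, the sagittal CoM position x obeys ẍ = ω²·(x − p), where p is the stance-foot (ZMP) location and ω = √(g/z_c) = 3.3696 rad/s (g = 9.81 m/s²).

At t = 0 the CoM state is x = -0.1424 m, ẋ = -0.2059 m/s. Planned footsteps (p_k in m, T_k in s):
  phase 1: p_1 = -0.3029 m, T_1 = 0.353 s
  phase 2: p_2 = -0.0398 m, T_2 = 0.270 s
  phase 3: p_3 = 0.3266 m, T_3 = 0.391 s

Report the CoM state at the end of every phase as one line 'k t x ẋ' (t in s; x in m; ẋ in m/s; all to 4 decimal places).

1 0.3530 -0.1059 0.4365
2 0.6230 -0.0004 0.3982
3 1.0140 -0.1229 -1.1128

phase 1: p=-0.3029, T=0.353, ωT=1.189469, cosh=1.794859, sinh=1.490476; start (x,ẋ)=(-0.142400, -0.205900) → end (x,ẋ)=(-0.105901, 0.436519)
phase 2: p=-0.0398, T=0.270, ωT=0.909792, cosh=1.443207, sinh=1.040599; start (x,ẋ)=(-0.105901, 0.436519) → end (x,ẋ)=(-0.000392, 0.398211)
phase 3: p=0.3266, T=0.391, ωT=1.317514, cosh=2.000963, sinh=1.733162; start (x,ẋ)=(-0.000392, 0.398211) → end (x,ẋ)=(-0.122877, -1.112847)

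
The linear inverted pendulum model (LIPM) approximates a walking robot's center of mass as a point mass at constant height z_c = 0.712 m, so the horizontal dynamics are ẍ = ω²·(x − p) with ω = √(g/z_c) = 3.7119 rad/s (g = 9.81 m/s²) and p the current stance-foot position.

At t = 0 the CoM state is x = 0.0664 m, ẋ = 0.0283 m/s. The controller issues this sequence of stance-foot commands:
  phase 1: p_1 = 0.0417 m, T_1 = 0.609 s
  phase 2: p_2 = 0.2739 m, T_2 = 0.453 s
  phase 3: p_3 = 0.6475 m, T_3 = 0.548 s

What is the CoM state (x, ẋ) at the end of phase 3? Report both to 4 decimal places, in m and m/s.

phase 1: p=0.0417, T=0.609, ωT=2.260547, cosh=4.846313, sinh=4.742020; start (x,ẋ)=(0.066400, 0.028300) → end (x,ẋ)=(0.197558, 0.571918)
phase 2: p=0.2739, T=0.453, ωT=1.681491, cosh=2.779828, sinh=2.593732; start (x,ẋ)=(0.197558, 0.571918) → end (x,ẋ)=(0.461315, 0.854834)
phase 3: p=0.6475, T=0.548, ωT=2.034121, cosh=3.888163, sinh=3.757367; start (x,ẋ)=(0.461315, 0.854834) → end (x,ẋ)=(0.788890, 0.727025)

x = 0.7889, ẋ = 0.7270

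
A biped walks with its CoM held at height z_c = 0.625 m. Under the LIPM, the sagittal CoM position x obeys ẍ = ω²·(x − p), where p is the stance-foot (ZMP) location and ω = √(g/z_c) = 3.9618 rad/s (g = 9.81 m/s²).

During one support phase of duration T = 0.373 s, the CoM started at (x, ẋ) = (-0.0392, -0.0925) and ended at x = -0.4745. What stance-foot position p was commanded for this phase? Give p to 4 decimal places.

p = 0.2571

ωT = 3.9618·0.373 = 1.477751; cosh(ωT) = 2.305614, sinh(ωT) = 2.077464
x(T) = p + (x₀−p)·cosh(ωT) + (ẋ₀/ω)·sinh(ωT) ⇒ p·(1 − cosh) = x(T) − x₀·cosh − (ẋ₀/ω)·sinh
numerator   = -0.4745 − (-0.0392)·2.305614 − (-0.0925/3.9618)·2.077464 = -0.335615
denominator = 1 − 2.305614 = -1.305614
p = -0.335615 / -1.305614 = 0.2571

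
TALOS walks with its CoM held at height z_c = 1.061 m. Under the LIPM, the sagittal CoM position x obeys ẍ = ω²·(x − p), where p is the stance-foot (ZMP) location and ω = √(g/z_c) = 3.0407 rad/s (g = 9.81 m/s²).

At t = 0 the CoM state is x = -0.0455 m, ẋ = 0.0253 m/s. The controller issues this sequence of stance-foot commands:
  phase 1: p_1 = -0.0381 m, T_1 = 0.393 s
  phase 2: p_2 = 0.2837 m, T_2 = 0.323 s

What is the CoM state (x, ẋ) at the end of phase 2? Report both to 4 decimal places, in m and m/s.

x = -0.2030, ẋ = -1.1081

phase 1: p=-0.0381, T=0.393, ωT=1.194995, cosh=1.803124, sinh=1.500418; start (x,ẋ)=(-0.045500, 0.025300) → end (x,ẋ)=(-0.038959, 0.011858)
phase 2: p=0.2837, T=0.323, ωT=0.982146, cosh=1.522344, sinh=1.147837; start (x,ẋ)=(-0.038959, 0.011858) → end (x,ẋ)=(-0.203022, -1.108102)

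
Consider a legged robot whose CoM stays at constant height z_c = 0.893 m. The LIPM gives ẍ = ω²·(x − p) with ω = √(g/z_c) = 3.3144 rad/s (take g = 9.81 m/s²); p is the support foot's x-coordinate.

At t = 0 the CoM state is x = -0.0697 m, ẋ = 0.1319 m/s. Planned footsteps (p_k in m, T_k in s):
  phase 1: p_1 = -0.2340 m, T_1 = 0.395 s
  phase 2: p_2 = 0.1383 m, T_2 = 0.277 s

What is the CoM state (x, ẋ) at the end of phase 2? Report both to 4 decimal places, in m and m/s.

phase 1: p=-0.2340, T=0.395, ωT=1.309188, cosh=1.986602, sinh=1.716563; start (x,ẋ)=(-0.069700, 0.131900) → end (x,ẋ)=(0.160711, 1.196797)
phase 2: p=0.1383, T=0.277, ωT=0.918089, cosh=1.451890, sinh=1.052609; start (x,ẋ)=(0.160711, 1.196797) → end (x,ẋ)=(0.550925, 1.815806)

x = 0.5509, ẋ = 1.8158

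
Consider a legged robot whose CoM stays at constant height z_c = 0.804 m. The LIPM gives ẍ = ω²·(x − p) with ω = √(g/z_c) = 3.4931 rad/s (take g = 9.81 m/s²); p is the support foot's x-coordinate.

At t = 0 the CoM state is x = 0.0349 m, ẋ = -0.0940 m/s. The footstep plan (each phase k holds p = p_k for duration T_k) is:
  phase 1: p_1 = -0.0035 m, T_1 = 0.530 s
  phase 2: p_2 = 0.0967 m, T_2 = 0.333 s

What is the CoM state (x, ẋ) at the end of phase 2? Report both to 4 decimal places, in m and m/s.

x = 0.0394, ẋ = -0.1020

phase 1: p=-0.0035, T=0.530, ωT=1.851343, cosh=3.262696, sinh=3.105670; start (x,ẋ)=(0.034900, -0.094000) → end (x,ẋ)=(0.038213, 0.109886)
phase 2: p=0.0967, T=0.333, ωT=1.163202, cosh=1.756324, sinh=1.443840; start (x,ẋ)=(0.038213, 0.109886) → end (x,ẋ)=(0.039399, -0.101981)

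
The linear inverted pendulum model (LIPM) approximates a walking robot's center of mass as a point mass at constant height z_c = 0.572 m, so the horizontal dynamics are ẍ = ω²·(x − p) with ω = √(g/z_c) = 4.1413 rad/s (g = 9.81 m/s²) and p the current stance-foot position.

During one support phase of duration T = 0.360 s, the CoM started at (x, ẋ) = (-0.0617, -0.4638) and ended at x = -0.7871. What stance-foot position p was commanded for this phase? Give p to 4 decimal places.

p = 0.3054

ωT = 4.1413·0.360 = 1.490868; cosh(ωT) = 2.333063, sinh(ωT) = 2.107886
x(T) = p + (x₀−p)·cosh(ωT) + (ẋ₀/ω)·sinh(ωT) ⇒ p·(1 − cosh) = x(T) − x₀·cosh − (ẋ₀/ω)·sinh
numerator   = -0.7871 − (-0.0617)·2.333063 − (-0.4638/4.1413)·2.107886 = -0.407080
denominator = 1 − 2.333063 = -1.333063
p = -0.407080 / -1.333063 = 0.3054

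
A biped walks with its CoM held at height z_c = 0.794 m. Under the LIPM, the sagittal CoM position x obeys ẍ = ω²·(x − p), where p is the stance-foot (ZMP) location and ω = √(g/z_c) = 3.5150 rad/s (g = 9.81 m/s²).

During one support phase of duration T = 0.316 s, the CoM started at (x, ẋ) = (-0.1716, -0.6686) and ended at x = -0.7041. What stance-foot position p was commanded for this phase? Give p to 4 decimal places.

p = 0.2311

ωT = 3.5150·0.316 = 1.110740; cosh(ωT) = 1.682960, sinh(ωT) = 1.353645
x(T) = p + (x₀−p)·cosh(ωT) + (ẋ₀/ω)·sinh(ωT) ⇒ p·(1 − cosh) = x(T) − x₀·cosh − (ẋ₀/ω)·sinh
numerator   = -0.7041 − (-0.1716)·1.682960 − (-0.6686/3.5150)·1.353645 = -0.157823
denominator = 1 − 1.682960 = -0.682960
p = -0.157823 / -0.682960 = 0.2311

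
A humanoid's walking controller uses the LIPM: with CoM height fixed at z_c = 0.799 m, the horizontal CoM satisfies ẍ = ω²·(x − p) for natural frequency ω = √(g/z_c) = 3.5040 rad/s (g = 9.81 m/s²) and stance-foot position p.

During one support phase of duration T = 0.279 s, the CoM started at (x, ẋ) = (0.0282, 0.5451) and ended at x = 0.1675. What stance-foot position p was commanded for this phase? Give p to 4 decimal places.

p = 0.1021

ωT = 3.5040·0.279 = 0.977616; cosh(ωT) = 1.517159, sinh(ωT) = 1.140952
x(T) = p + (x₀−p)·cosh(ωT) + (ẋ₀/ω)·sinh(ωT) ⇒ p·(1 − cosh) = x(T) − x₀·cosh − (ẋ₀/ω)·sinh
numerator   = 0.1675 − (0.0282)·1.517159 − (0.5451/3.5040)·1.140952 = -0.052776
denominator = 1 − 1.517159 = -0.517159
p = -0.052776 / -0.517159 = 0.1021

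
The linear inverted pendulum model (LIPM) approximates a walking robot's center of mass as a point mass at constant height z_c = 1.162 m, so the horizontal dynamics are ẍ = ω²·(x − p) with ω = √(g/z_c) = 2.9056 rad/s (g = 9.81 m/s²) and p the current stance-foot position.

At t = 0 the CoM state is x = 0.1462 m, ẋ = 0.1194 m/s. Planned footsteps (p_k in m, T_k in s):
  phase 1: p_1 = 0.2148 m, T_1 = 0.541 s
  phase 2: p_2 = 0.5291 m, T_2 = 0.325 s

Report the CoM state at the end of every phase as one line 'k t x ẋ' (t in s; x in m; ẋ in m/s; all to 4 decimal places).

1 0.5410 0.1372 -0.1594
2 0.8660 -0.1108 -1.4783

phase 1: p=0.2148, T=0.541, ωT=1.571930, cosh=2.511788, sinh=2.304144; start (x,ẋ)=(0.146200, 0.119400) → end (x,ẋ)=(0.137176, -0.159364)
phase 2: p=0.5291, T=0.325, ωT=0.944320, cosh=1.480004, sinh=1.091060; start (x,ẋ)=(0.137176, -0.159364) → end (x,ẋ)=(-0.110791, -1.478332)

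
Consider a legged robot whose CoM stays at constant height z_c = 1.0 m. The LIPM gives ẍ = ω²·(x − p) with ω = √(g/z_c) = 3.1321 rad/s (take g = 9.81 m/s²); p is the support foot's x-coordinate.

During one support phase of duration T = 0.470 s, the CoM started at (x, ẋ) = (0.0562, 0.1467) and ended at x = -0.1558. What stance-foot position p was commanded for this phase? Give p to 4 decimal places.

p = 0.2948

ωT = 3.1321·0.470 = 1.472087; cosh(ωT) = 2.293884, sinh(ωT) = 2.064438
x(T) = p + (x₀−p)·cosh(ωT) + (ẋ₀/ω)·sinh(ωT) ⇒ p·(1 − cosh) = x(T) − x₀·cosh − (ẋ₀/ω)·sinh
numerator   = -0.1558 − (0.0562)·2.293884 − (0.1467/3.1321)·2.064438 = -0.381410
denominator = 1 − 2.293884 = -1.293884
p = -0.381410 / -1.293884 = 0.2948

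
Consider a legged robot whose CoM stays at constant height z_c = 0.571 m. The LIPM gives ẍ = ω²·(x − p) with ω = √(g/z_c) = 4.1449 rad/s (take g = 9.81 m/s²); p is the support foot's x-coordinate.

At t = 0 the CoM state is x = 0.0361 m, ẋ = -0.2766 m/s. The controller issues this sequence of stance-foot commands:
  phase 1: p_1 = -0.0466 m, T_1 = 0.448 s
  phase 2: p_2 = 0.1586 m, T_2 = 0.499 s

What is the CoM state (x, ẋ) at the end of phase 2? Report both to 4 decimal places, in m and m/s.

phase 1: p=-0.0466, T=0.448, ωT=1.856915, cosh=3.280052, sinh=3.123899; start (x,ẋ)=(0.036100, -0.276600) → end (x,ẋ)=(0.016194, 0.163558)
phase 2: p=0.1586, T=0.499, ωT=2.068305, cosh=4.018901, sinh=3.892501; start (x,ẋ)=(0.016194, 0.163558) → end (x,ẋ)=(-0.260116, -1.640254)

x = -0.2601, ẋ = -1.6403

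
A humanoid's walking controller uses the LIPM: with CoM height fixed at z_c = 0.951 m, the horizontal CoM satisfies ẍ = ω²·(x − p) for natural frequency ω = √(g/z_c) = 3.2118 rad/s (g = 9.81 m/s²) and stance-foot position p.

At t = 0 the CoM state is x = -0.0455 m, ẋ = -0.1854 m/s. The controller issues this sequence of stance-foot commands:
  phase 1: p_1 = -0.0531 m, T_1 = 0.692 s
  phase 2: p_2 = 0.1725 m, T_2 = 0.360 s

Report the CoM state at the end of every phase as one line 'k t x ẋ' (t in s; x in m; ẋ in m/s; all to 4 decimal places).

1 0.6920 -0.2809 -0.7544
2 1.0520 -0.9556 -3.4023

phase 1: p=-0.0531, T=0.692, ωT=2.222566, cosh=4.669657, sinh=4.561326; start (x,ẋ)=(-0.045500, -0.185400) → end (x,ẋ)=(-0.280912, -0.754414)
phase 2: p=0.1725, T=0.360, ωT=1.156248, cosh=1.746326, sinh=1.431661; start (x,ẋ)=(-0.280912, -0.754414) → end (x,ẋ)=(-0.955585, -3.402334)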